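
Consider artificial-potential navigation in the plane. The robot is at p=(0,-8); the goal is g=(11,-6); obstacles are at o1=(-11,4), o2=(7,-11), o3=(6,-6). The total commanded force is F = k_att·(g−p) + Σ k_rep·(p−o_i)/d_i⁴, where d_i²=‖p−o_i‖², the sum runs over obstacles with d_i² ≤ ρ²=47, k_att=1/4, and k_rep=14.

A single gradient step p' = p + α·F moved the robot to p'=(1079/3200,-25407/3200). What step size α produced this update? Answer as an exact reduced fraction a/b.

F_att = 1/4·(g−p) = 1/4·(11,2) = (2.7500,0.5000)
o1: d²=265 > ρ²=47 → inactive
o2: d²=58 > ρ²=47 → inactive
o3: d²=40 ≤ ρ²=47; F_rep = 14·(-6,-2)/40² = (-0.0525,-0.0175)
F = F_att + ΣF_rep = (2.6975,0.4825)
Δp = p'−p = (0.3372,0.0603); α = Δx/Fx = (1079/3200) / (1079/400) = 1/8
check: Δy/Fy = (193/3200) / (193/400) = 1/8 ✓

α = 1/8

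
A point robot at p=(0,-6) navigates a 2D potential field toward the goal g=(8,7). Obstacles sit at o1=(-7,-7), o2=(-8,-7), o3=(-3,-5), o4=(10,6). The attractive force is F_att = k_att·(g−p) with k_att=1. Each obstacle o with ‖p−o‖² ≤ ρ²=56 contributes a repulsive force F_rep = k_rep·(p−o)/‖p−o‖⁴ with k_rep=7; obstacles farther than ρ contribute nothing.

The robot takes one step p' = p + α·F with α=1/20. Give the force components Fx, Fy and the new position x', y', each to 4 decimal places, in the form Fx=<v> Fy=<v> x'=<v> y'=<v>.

Fx=8.2296 Fy=12.9328 x'=0.4115 y'=-5.3534

F_att = 1·(g−p) = 1·(8,13) = (8.0000,13.0000)
o1: d²=50 ≤ ρ²=56; F_rep = 7·(7,1)/50² = (0.0196,0.0028)
o2: d²=65 > ρ²=56 → inactive
o3: d²=10 ≤ ρ²=56; F_rep = 7·(3,-1)/10² = (0.2100,-0.0700)
o4: d²=244 > ρ²=56 → inactive
F = F_att + ΣF_rep = (8.2296,12.9328)
p' = p + 1/20·F = (0.4115,-5.3534)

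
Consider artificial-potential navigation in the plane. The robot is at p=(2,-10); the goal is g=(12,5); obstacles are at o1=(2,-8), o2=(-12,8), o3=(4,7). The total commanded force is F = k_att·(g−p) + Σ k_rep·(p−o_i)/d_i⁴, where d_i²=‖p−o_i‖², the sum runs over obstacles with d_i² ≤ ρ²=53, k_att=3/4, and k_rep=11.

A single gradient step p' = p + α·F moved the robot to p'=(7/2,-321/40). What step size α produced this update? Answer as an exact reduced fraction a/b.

F_att = 3/4·(g−p) = 3/4·(10,15) = (7.5000,11.2500)
o1: d²=4 ≤ ρ²=53; F_rep = 11·(0,-2)/4² = (0.0000,-1.3750)
o2: d²=520 > ρ²=53 → inactive
o3: d²=293 > ρ²=53 → inactive
F = F_att + ΣF_rep = (7.5000,9.8750)
Δp = p'−p = (1.5000,1.9750); α = Δx/Fx = (3/2) / (15/2) = 1/5
check: Δy/Fy = (79/40) / (79/8) = 1/5 ✓

α = 1/5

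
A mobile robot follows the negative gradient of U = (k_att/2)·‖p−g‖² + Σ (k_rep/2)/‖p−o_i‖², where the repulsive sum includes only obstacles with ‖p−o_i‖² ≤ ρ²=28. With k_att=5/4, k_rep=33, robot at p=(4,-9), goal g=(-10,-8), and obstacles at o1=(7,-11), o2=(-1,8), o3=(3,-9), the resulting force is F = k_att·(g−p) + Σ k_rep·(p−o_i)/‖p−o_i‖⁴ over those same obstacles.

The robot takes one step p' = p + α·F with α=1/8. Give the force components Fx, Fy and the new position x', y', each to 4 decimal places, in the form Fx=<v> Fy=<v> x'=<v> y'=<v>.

F_att = 5/4·(g−p) = 5/4·(-14,1) = (-17.5000,1.2500)
o1: d²=13 ≤ ρ²=28; F_rep = 33·(-3,2)/13² = (-0.5858,0.3905)
o2: d²=314 > ρ²=28 → inactive
o3: d²=1 ≤ ρ²=28; F_rep = 33·(1,0)/1² = (33.0000,0.0000)
F = F_att + ΣF_rep = (14.9142,1.6405)
p' = p + 1/8·F = (5.8643,-8.7949)

Fx=14.9142 Fy=1.6405 x'=5.8643 y'=-8.7949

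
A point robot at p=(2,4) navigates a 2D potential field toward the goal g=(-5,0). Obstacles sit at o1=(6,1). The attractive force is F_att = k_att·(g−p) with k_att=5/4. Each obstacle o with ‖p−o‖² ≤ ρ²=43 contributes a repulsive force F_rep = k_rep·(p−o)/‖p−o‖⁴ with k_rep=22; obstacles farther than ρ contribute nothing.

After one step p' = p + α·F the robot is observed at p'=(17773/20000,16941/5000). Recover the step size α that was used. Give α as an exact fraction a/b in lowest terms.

α = 1/8

F_att = 5/4·(g−p) = 5/4·(-7,-4) = (-8.7500,-5.0000)
o1: d²=25 ≤ ρ²=43; F_rep = 22·(-4,3)/25² = (-0.1408,0.1056)
F = F_att + ΣF_rep = (-8.8908,-4.8944)
Δp = p'−p = (-1.1114,-0.6118); α = Δx/Fx = (-22227/20000) / (-22227/2500) = 1/8
check: Δy/Fy = (-3059/5000) / (-3059/625) = 1/8 ✓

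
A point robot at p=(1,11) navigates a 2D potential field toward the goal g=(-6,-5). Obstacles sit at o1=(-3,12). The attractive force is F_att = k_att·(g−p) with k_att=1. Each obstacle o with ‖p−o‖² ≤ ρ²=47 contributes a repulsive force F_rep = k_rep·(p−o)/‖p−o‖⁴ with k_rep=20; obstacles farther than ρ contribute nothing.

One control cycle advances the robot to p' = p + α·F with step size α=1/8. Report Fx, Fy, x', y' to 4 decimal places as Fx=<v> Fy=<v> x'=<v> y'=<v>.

F_att = 1·(g−p) = 1·(-7,-16) = (-7.0000,-16.0000)
o1: d²=17 ≤ ρ²=47; F_rep = 20·(4,-1)/17² = (0.2768,-0.0692)
F = F_att + ΣF_rep = (-6.7232,-16.0692)
p' = p + 1/8·F = (0.1596,8.9913)

Fx=-6.7232 Fy=-16.0692 x'=0.1596 y'=8.9913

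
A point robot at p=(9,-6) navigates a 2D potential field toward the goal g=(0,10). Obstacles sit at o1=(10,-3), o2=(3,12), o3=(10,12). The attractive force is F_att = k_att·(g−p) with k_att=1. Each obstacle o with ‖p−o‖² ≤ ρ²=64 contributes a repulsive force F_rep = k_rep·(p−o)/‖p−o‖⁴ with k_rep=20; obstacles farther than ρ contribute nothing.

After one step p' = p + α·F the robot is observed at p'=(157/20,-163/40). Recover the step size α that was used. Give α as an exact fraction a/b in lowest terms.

F_att = 1·(g−p) = 1·(-9,16) = (-9.0000,16.0000)
o1: d²=10 ≤ ρ²=64; F_rep = 20·(-1,-3)/10² = (-0.2000,-0.6000)
o2: d²=360 > ρ²=64 → inactive
o3: d²=325 > ρ²=64 → inactive
F = F_att + ΣF_rep = (-9.2000,15.4000)
Δp = p'−p = (-1.1500,1.9250); α = Δx/Fx = (-23/20) / (-46/5) = 1/8
check: Δy/Fy = (77/40) / (77/5) = 1/8 ✓

α = 1/8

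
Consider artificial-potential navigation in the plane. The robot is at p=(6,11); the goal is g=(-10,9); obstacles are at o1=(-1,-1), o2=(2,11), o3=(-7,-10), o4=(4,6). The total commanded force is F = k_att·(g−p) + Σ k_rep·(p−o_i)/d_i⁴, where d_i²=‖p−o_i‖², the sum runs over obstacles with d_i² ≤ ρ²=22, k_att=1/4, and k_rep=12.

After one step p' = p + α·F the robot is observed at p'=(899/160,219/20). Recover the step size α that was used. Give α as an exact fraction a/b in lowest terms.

F_att = 1/4·(g−p) = 1/4·(-16,-2) = (-4.0000,-0.5000)
o1: d²=193 > ρ²=22 → inactive
o2: d²=16 ≤ ρ²=22; F_rep = 12·(4,0)/16² = (0.1875,0.0000)
o3: d²=610 > ρ²=22 → inactive
o4: d²=29 > ρ²=22 → inactive
F = F_att + ΣF_rep = (-3.8125,-0.5000)
Δp = p'−p = (-0.3812,-0.0500); α = Δx/Fx = (-61/160) / (-61/16) = 1/10
check: Δy/Fy = (-1/20) / (-1/2) = 1/10 ✓

α = 1/10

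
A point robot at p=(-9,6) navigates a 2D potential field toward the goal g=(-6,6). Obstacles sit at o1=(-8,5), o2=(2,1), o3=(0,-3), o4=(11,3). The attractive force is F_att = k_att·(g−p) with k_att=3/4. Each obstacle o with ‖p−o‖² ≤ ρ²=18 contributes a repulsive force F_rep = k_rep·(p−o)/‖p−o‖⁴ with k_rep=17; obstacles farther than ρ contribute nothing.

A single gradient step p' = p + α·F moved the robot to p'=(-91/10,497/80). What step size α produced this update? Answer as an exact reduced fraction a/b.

F_att = 3/4·(g−p) = 3/4·(3,0) = (2.2500,0.0000)
o1: d²=2 ≤ ρ²=18; F_rep = 17·(-1,1)/2² = (-4.2500,4.2500)
o2: d²=146 > ρ²=18 → inactive
o3: d²=162 > ρ²=18 → inactive
o4: d²=409 > ρ²=18 → inactive
F = F_att + ΣF_rep = (-2.0000,4.2500)
Δp = p'−p = (-0.1000,0.2125); α = Δx/Fx = (-1/10) / (-2) = 1/20
check: Δy/Fy = (17/80) / (17/4) = 1/20 ✓

α = 1/20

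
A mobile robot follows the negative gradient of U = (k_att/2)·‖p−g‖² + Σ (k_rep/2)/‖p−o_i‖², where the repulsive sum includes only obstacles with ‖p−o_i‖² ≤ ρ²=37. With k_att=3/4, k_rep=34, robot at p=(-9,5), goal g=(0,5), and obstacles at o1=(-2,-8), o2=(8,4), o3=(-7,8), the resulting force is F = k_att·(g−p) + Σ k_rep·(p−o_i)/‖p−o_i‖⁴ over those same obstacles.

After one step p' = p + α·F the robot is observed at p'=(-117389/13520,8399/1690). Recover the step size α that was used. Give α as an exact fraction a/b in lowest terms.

F_att = 3/4·(g−p) = 3/4·(9,0) = (6.7500,0.0000)
o1: d²=218 > ρ²=37 → inactive
o2: d²=290 > ρ²=37 → inactive
o3: d²=13 ≤ ρ²=37; F_rep = 34·(-2,-3)/13² = (-0.4024,-0.6036)
F = F_att + ΣF_rep = (6.3476,-0.6036)
Δp = p'−p = (0.3174,-0.0302); α = Δx/Fx = (4291/13520) / (4291/676) = 1/20
check: Δy/Fy = (-51/1690) / (-102/169) = 1/20 ✓

α = 1/20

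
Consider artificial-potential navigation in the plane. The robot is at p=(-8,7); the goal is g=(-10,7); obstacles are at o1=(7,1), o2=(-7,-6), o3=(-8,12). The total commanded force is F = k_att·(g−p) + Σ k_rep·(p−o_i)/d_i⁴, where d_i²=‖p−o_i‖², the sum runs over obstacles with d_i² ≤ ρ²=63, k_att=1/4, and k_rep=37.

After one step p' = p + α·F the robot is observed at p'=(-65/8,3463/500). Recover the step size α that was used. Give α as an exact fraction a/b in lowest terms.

α = 1/4

F_att = 1/4·(g−p) = 1/4·(-2,0) = (-0.5000,0.0000)
o1: d²=261 > ρ²=63 → inactive
o2: d²=170 > ρ²=63 → inactive
o3: d²=25 ≤ ρ²=63; F_rep = 37·(0,-5)/25² = (0.0000,-0.2960)
F = F_att + ΣF_rep = (-0.5000,-0.2960)
Δp = p'−p = (-0.1250,-0.0740); α = Δx/Fx = (-1/8) / (-1/2) = 1/4
check: Δy/Fy = (-37/500) / (-37/125) = 1/4 ✓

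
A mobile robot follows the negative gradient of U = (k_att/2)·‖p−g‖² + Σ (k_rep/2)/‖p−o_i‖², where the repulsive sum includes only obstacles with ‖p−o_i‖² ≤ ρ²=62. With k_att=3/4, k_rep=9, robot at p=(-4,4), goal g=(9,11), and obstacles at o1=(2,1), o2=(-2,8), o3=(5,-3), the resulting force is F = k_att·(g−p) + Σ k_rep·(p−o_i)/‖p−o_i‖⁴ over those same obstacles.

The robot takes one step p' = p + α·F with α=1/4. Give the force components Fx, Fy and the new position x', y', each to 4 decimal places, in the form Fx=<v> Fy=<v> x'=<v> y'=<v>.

F_att = 3/4·(g−p) = 3/4·(13,7) = (9.7500,5.2500)
o1: d²=45 ≤ ρ²=62; F_rep = 9·(-6,3)/45² = (-0.0267,0.0133)
o2: d²=20 ≤ ρ²=62; F_rep = 9·(-2,-4)/20² = (-0.0450,-0.0900)
o3: d²=130 > ρ²=62 → inactive
F = F_att + ΣF_rep = (9.6783,5.1733)
p' = p + 1/4·F = (-1.5804,5.2933)

Fx=9.6783 Fy=5.1733 x'=-1.5804 y'=5.2933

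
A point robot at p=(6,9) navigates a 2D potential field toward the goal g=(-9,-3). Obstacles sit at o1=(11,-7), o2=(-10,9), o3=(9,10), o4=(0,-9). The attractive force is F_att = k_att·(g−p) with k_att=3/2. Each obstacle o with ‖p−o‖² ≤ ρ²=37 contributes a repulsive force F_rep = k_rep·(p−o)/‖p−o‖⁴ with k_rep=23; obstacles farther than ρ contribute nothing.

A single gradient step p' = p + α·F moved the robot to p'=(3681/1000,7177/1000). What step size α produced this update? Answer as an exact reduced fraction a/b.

F_att = 3/2·(g−p) = 3/2·(-15,-12) = (-22.5000,-18.0000)
o1: d²=281 > ρ²=37 → inactive
o2: d²=256 > ρ²=37 → inactive
o3: d²=10 ≤ ρ²=37; F_rep = 23·(-3,-1)/10² = (-0.6900,-0.2300)
o4: d²=360 > ρ²=37 → inactive
F = F_att + ΣF_rep = (-23.1900,-18.2300)
Δp = p'−p = (-2.3190,-1.8230); α = Δx/Fx = (-2319/1000) / (-2319/100) = 1/10
check: Δy/Fy = (-1823/1000) / (-1823/100) = 1/10 ✓

α = 1/10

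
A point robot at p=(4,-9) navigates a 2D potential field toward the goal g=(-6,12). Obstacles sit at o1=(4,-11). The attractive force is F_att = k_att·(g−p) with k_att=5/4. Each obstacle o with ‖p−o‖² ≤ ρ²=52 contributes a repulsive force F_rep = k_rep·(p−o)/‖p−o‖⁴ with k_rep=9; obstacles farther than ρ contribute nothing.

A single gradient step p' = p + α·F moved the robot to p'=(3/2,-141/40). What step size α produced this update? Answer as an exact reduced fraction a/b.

F_att = 5/4·(g−p) = 5/4·(-10,21) = (-12.5000,26.2500)
o1: d²=4 ≤ ρ²=52; F_rep = 9·(0,2)/4² = (0.0000,1.1250)
F = F_att + ΣF_rep = (-12.5000,27.3750)
Δp = p'−p = (-2.5000,5.4750); α = Δx/Fx = (-5/2) / (-25/2) = 1/5
check: Δy/Fy = (219/40) / (219/8) = 1/5 ✓

α = 1/5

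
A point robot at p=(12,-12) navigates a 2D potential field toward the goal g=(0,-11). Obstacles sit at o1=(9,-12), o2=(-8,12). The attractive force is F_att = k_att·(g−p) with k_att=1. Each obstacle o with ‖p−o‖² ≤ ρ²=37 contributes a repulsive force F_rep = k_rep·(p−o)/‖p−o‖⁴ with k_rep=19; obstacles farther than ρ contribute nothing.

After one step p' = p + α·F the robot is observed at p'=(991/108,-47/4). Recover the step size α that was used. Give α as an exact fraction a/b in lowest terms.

F_att = 1·(g−p) = 1·(-12,1) = (-12.0000,1.0000)
o1: d²=9 ≤ ρ²=37; F_rep = 19·(3,0)/9² = (0.7037,0.0000)
o2: d²=976 > ρ²=37 → inactive
F = F_att + ΣF_rep = (-11.2963,1.0000)
Δp = p'−p = (-2.8241,0.2500); α = Δx/Fx = (-305/108) / (-305/27) = 1/4
check: Δy/Fy = (1/4) / (1) = 1/4 ✓

α = 1/4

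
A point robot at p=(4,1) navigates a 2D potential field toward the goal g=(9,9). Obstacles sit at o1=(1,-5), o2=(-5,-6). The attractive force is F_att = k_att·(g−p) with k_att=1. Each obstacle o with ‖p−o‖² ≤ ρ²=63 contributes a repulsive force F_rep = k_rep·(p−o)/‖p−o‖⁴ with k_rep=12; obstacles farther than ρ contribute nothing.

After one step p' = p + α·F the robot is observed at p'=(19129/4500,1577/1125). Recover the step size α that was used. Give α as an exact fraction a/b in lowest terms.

F_att = 1·(g−p) = 1·(5,8) = (5.0000,8.0000)
o1: d²=45 ≤ ρ²=63; F_rep = 12·(3,6)/45² = (0.0178,0.0356)
o2: d²=130 > ρ²=63 → inactive
F = F_att + ΣF_rep = (5.0178,8.0356)
Δp = p'−p = (0.2509,0.4018); α = Δx/Fx = (1129/4500) / (1129/225) = 1/20
check: Δy/Fy = (452/1125) / (1808/225) = 1/20 ✓

α = 1/20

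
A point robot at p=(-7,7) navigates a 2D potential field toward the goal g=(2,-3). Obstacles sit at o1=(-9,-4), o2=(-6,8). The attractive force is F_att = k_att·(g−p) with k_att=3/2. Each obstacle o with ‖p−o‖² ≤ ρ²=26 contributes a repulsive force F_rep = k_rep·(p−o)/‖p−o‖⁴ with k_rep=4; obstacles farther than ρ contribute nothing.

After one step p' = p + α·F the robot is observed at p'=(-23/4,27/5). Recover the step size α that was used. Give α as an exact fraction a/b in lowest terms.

α = 1/10

F_att = 3/2·(g−p) = 3/2·(9,-10) = (13.5000,-15.0000)
o1: d²=125 > ρ²=26 → inactive
o2: d²=2 ≤ ρ²=26; F_rep = 4·(-1,-1)/2² = (-1.0000,-1.0000)
F = F_att + ΣF_rep = (12.5000,-16.0000)
Δp = p'−p = (1.2500,-1.6000); α = Δx/Fx = (5/4) / (25/2) = 1/10
check: Δy/Fy = (-8/5) / (-16) = 1/10 ✓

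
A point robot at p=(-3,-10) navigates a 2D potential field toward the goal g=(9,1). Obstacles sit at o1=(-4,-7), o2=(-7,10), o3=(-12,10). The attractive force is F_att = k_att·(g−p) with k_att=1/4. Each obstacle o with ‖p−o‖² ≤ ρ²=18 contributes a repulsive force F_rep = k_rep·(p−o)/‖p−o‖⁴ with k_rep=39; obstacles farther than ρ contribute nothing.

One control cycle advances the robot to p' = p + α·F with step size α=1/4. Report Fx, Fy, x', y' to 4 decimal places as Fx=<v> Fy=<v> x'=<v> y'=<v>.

Fx=3.3900 Fy=1.5800 x'=-2.1525 y'=-9.6050

F_att = 1/4·(g−p) = 1/4·(12,11) = (3.0000,2.7500)
o1: d²=10 ≤ ρ²=18; F_rep = 39·(1,-3)/10² = (0.3900,-1.1700)
o2: d²=416 > ρ²=18 → inactive
o3: d²=481 > ρ²=18 → inactive
F = F_att + ΣF_rep = (3.3900,1.5800)
p' = p + 1/4·F = (-2.1525,-9.6050)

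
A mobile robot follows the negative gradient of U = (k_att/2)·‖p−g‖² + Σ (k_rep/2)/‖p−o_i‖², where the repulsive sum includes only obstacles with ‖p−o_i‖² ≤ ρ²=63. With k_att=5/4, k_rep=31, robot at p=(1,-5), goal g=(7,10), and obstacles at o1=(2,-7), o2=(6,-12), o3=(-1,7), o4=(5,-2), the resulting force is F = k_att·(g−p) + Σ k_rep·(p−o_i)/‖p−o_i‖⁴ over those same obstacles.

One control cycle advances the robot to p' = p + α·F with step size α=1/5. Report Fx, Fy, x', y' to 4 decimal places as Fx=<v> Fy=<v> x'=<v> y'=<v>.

Fx=6.0616 Fy=21.0812 x'=2.2123 y'=-0.7838

F_att = 5/4·(g−p) = 5/4·(6,15) = (7.5000,18.7500)
o1: d²=5 ≤ ρ²=63; F_rep = 31·(-1,2)/5² = (-1.2400,2.4800)
o2: d²=74 > ρ²=63 → inactive
o3: d²=148 > ρ²=63 → inactive
o4: d²=25 ≤ ρ²=63; F_rep = 31·(-4,-3)/25² = (-0.1984,-0.1488)
F = F_att + ΣF_rep = (6.0616,21.0812)
p' = p + 1/5·F = (2.2123,-0.7838)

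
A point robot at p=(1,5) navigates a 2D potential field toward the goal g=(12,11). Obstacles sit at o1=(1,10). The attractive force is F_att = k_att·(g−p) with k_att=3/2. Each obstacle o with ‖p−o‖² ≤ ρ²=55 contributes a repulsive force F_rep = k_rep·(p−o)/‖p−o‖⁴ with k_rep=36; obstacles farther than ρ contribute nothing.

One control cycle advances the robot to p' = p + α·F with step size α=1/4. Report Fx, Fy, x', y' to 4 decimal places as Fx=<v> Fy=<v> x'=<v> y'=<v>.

F_att = 3/2·(g−p) = 3/2·(11,6) = (16.5000,9.0000)
o1: d²=25 ≤ ρ²=55; F_rep = 36·(0,-5)/25² = (0.0000,-0.2880)
F = F_att + ΣF_rep = (16.5000,8.7120)
p' = p + 1/4·F = (5.1250,7.1780)

Fx=16.5000 Fy=8.7120 x'=5.1250 y'=7.1780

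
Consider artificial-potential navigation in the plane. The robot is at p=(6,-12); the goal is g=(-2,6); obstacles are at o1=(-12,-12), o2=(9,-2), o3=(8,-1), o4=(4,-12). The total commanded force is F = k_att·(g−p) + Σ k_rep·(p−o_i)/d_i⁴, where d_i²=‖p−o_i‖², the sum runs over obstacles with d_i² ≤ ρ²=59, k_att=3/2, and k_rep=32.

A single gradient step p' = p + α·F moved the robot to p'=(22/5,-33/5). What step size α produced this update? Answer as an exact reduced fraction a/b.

α = 1/5

F_att = 3/2·(g−p) = 3/2·(-8,18) = (-12.0000,27.0000)
o1: d²=324 > ρ²=59 → inactive
o2: d²=109 > ρ²=59 → inactive
o3: d²=125 > ρ²=59 → inactive
o4: d²=4 ≤ ρ²=59; F_rep = 32·(2,0)/4² = (4.0000,0.0000)
F = F_att + ΣF_rep = (-8.0000,27.0000)
Δp = p'−p = (-1.6000,5.4000); α = Δx/Fx = (-8/5) / (-8) = 1/5
check: Δy/Fy = (27/5) / (27) = 1/5 ✓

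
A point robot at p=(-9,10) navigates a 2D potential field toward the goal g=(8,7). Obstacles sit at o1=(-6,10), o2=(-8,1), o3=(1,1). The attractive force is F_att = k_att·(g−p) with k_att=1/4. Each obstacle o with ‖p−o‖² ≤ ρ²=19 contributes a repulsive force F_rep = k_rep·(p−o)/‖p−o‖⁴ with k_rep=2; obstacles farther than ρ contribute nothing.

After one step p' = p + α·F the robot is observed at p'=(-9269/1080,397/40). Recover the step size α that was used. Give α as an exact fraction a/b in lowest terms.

α = 1/10

F_att = 1/4·(g−p) = 1/4·(17,-3) = (4.2500,-0.7500)
o1: d²=9 ≤ ρ²=19; F_rep = 2·(-3,0)/9² = (-0.0741,0.0000)
o2: d²=82 > ρ²=19 → inactive
o3: d²=181 > ρ²=19 → inactive
F = F_att + ΣF_rep = (4.1759,-0.7500)
Δp = p'−p = (0.4176,-0.0750); α = Δx/Fx = (451/1080) / (451/108) = 1/10
check: Δy/Fy = (-3/40) / (-3/4) = 1/10 ✓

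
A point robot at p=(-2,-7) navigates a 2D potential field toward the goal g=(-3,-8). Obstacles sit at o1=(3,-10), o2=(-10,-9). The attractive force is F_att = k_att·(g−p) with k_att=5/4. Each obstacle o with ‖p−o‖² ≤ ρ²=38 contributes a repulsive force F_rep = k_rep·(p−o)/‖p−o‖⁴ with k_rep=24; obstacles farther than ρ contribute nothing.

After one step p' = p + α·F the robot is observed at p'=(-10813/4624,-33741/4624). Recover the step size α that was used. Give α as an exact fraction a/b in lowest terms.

α = 1/4

F_att = 5/4·(g−p) = 5/4·(-1,-1) = (-1.2500,-1.2500)
o1: d²=34 ≤ ρ²=38; F_rep = 24·(-5,3)/34² = (-0.1038,0.0623)
o2: d²=68 > ρ²=38 → inactive
F = F_att + ΣF_rep = (-1.3538,-1.1877)
Δp = p'−p = (-0.3385,-0.2969); α = Δx/Fx = (-1565/4624) / (-1565/1156) = 1/4
check: Δy/Fy = (-1373/4624) / (-1373/1156) = 1/4 ✓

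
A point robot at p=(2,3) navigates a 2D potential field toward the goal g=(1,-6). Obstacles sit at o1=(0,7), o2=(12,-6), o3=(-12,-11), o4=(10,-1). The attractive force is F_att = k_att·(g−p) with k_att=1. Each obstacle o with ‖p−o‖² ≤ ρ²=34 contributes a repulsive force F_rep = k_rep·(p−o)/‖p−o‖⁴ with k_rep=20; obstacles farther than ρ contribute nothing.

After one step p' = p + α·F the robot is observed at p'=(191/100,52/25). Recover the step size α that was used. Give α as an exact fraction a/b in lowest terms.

α = 1/10

F_att = 1·(g−p) = 1·(-1,-9) = (-1.0000,-9.0000)
o1: d²=20 ≤ ρ²=34; F_rep = 20·(2,-4)/20² = (0.1000,-0.2000)
o2: d²=181 > ρ²=34 → inactive
o3: d²=392 > ρ²=34 → inactive
o4: d²=80 > ρ²=34 → inactive
F = F_att + ΣF_rep = (-0.9000,-9.2000)
Δp = p'−p = (-0.0900,-0.9200); α = Δx/Fx = (-9/100) / (-9/10) = 1/10
check: Δy/Fy = (-23/25) / (-46/5) = 1/10 ✓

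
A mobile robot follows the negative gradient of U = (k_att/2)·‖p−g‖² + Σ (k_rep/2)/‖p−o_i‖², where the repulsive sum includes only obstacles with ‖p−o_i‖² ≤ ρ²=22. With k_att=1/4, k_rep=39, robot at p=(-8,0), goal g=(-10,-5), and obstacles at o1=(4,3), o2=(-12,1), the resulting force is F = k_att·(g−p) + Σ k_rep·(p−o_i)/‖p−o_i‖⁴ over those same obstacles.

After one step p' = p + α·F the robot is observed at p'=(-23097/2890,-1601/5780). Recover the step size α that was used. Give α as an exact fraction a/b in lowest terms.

α = 1/5

F_att = 1/4·(g−p) = 1/4·(-2,-5) = (-0.5000,-1.2500)
o1: d²=153 > ρ²=22 → inactive
o2: d²=17 ≤ ρ²=22; F_rep = 39·(4,-1)/17² = (0.5398,-0.1349)
F = F_att + ΣF_rep = (0.0398,-1.3849)
Δp = p'−p = (0.0080,-0.2770); α = Δx/Fx = (23/2890) / (23/578) = 1/5
check: Δy/Fy = (-1601/5780) / (-1601/1156) = 1/5 ✓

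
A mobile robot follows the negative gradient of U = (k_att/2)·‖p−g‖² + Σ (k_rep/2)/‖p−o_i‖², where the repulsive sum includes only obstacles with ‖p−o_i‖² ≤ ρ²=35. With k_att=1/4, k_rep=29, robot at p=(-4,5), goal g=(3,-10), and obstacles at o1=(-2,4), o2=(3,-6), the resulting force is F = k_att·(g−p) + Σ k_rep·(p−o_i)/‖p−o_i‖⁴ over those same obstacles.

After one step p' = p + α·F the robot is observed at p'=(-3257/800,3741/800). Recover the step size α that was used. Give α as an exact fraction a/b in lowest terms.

α = 1/8

F_att = 1/4·(g−p) = 1/4·(7,-15) = (1.7500,-3.7500)
o1: d²=5 ≤ ρ²=35; F_rep = 29·(-2,1)/5² = (-2.3200,1.1600)
o2: d²=170 > ρ²=35 → inactive
F = F_att + ΣF_rep = (-0.5700,-2.5900)
Δp = p'−p = (-0.0712,-0.3237); α = Δx/Fx = (-57/800) / (-57/100) = 1/8
check: Δy/Fy = (-259/800) / (-259/100) = 1/8 ✓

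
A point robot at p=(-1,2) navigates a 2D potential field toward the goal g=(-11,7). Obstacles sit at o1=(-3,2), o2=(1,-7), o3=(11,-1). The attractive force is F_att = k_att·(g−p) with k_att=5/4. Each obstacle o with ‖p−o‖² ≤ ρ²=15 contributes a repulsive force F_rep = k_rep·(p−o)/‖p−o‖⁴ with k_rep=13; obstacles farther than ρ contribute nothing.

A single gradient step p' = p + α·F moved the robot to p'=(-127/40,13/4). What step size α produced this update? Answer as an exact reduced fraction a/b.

α = 1/5

F_att = 5/4·(g−p) = 5/4·(-10,5) = (-12.5000,6.2500)
o1: d²=4 ≤ ρ²=15; F_rep = 13·(2,0)/4² = (1.6250,0.0000)
o2: d²=85 > ρ²=15 → inactive
o3: d²=153 > ρ²=15 → inactive
F = F_att + ΣF_rep = (-10.8750,6.2500)
Δp = p'−p = (-2.1750,1.2500); α = Δx/Fx = (-87/40) / (-87/8) = 1/5
check: Δy/Fy = (5/4) / (25/4) = 1/5 ✓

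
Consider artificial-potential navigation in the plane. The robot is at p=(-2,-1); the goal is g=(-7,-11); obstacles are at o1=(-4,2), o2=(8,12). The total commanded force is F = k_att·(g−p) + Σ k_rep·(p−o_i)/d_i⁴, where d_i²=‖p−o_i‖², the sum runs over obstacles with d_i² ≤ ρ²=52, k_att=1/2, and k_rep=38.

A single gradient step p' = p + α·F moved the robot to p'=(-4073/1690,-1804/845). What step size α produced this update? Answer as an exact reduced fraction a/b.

α = 1/5

F_att = 1/2·(g−p) = 1/2·(-5,-10) = (-2.5000,-5.0000)
o1: d²=13 ≤ ρ²=52; F_rep = 38·(2,-3)/13² = (0.4497,-0.6746)
o2: d²=269 > ρ²=52 → inactive
F = F_att + ΣF_rep = (-2.0503,-5.6746)
Δp = p'−p = (-0.4101,-1.1349); α = Δx/Fx = (-693/1690) / (-693/338) = 1/5
check: Δy/Fy = (-959/845) / (-959/169) = 1/5 ✓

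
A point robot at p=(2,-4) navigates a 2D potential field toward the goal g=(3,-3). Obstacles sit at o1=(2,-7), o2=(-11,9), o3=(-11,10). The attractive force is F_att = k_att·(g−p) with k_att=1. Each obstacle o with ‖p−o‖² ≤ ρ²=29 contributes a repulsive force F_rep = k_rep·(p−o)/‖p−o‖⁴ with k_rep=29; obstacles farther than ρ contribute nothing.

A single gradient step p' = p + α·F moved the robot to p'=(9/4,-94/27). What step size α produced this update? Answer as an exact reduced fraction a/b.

α = 1/4

F_att = 1·(g−p) = 1·(1,1) = (1.0000,1.0000)
o1: d²=9 ≤ ρ²=29; F_rep = 29·(0,3)/9² = (0.0000,1.0741)
o2: d²=338 > ρ²=29 → inactive
o3: d²=365 > ρ²=29 → inactive
F = F_att + ΣF_rep = (1.0000,2.0741)
Δp = p'−p = (0.2500,0.5185); α = Δx/Fx = (1/4) / (1) = 1/4
check: Δy/Fy = (14/27) / (56/27) = 1/4 ✓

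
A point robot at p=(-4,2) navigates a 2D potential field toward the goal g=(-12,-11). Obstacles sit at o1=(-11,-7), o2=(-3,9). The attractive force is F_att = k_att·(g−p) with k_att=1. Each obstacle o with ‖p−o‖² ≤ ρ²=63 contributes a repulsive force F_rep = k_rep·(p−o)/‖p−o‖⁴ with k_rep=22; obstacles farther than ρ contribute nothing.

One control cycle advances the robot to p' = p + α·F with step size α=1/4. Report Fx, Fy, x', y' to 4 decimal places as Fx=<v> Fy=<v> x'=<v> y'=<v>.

F_att = 1·(g−p) = 1·(-8,-13) = (-8.0000,-13.0000)
o1: d²=130 > ρ²=63 → inactive
o2: d²=50 ≤ ρ²=63; F_rep = 22·(-1,-7)/50² = (-0.0088,-0.0616)
F = F_att + ΣF_rep = (-8.0088,-13.0616)
p' = p + 1/4·F = (-6.0022,-1.2654)

Fx=-8.0088 Fy=-13.0616 x'=-6.0022 y'=-1.2654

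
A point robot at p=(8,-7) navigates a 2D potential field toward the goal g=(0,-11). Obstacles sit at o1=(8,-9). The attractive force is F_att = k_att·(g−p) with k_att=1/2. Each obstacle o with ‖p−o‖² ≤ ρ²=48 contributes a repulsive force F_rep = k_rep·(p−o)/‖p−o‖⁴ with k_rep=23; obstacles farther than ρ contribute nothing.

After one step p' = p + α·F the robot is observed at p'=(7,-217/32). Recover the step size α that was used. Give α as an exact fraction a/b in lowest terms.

α = 1/4

F_att = 1/2·(g−p) = 1/2·(-8,-4) = (-4.0000,-2.0000)
o1: d²=4 ≤ ρ²=48; F_rep = 23·(0,2)/4² = (0.0000,2.8750)
F = F_att + ΣF_rep = (-4.0000,0.8750)
Δp = p'−p = (-1.0000,0.2188); α = Δx/Fx = (-1) / (-4) = 1/4
check: Δy/Fy = (7/32) / (7/8) = 1/4 ✓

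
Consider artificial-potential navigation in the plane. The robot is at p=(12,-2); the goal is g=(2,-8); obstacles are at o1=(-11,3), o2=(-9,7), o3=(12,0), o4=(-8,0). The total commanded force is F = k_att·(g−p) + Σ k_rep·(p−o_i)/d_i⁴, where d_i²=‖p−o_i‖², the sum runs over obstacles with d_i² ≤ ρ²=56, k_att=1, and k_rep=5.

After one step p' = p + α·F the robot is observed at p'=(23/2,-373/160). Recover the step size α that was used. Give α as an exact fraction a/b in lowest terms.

α = 1/20

F_att = 1·(g−p) = 1·(-10,-6) = (-10.0000,-6.0000)
o1: d²=554 > ρ²=56 → inactive
o2: d²=522 > ρ²=56 → inactive
o3: d²=4 ≤ ρ²=56; F_rep = 5·(0,-2)/4² = (0.0000,-0.6250)
o4: d²=404 > ρ²=56 → inactive
F = F_att + ΣF_rep = (-10.0000,-6.6250)
Δp = p'−p = (-0.5000,-0.3312); α = Δx/Fx = (-1/2) / (-10) = 1/20
check: Δy/Fy = (-53/160) / (-53/8) = 1/20 ✓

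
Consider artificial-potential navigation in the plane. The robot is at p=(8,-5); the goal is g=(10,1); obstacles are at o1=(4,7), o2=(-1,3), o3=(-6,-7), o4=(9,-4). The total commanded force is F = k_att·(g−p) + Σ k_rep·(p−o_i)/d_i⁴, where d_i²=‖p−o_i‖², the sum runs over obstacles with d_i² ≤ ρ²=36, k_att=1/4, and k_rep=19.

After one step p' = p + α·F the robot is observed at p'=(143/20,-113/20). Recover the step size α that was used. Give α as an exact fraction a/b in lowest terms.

F_att = 1/4·(g−p) = 1/4·(2,6) = (0.5000,1.5000)
o1: d²=160 > ρ²=36 → inactive
o2: d²=145 > ρ²=36 → inactive
o3: d²=200 > ρ²=36 → inactive
o4: d²=2 ≤ ρ²=36; F_rep = 19·(-1,-1)/2² = (-4.7500,-4.7500)
F = F_att + ΣF_rep = (-4.2500,-3.2500)
Δp = p'−p = (-0.8500,-0.6500); α = Δx/Fx = (-17/20) / (-17/4) = 1/5
check: Δy/Fy = (-13/20) / (-13/4) = 1/5 ✓

α = 1/5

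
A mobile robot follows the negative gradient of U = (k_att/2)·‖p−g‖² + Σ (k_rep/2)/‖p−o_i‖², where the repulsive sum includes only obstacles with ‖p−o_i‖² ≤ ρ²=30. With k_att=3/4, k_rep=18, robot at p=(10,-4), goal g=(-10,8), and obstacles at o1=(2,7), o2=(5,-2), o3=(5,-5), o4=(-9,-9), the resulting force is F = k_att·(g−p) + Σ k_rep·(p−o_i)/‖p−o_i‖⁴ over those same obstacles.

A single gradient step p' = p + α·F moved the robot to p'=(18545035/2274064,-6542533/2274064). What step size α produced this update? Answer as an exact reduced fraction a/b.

F_att = 3/4·(g−p) = 3/4·(-20,12) = (-15.0000,9.0000)
o1: d²=185 > ρ²=30 → inactive
o2: d²=29 ≤ ρ²=30; F_rep = 18·(5,-2)/29² = (0.1070,-0.0428)
o3: d²=26 ≤ ρ²=30; F_rep = 18·(5,1)/26² = (0.1331,0.0266)
o4: d²=386 > ρ²=30 → inactive
F = F_att + ΣF_rep = (-14.7598,8.9838)
Δp = p'−p = (-1.8450,1.1230); α = Δx/Fx = (-4195605/2274064) / (-4195605/284258) = 1/8
check: Δy/Fy = (2553723/2274064) / (2553723/284258) = 1/8 ✓

α = 1/8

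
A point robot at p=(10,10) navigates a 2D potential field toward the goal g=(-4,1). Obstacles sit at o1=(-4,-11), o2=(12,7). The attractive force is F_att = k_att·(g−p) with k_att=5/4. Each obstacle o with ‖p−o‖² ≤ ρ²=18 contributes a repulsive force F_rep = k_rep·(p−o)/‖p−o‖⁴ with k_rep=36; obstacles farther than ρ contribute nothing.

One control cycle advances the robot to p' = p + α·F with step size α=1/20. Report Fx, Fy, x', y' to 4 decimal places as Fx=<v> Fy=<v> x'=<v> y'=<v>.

Fx=-17.9260 Fy=-10.6109 x'=9.1037 y'=9.4695

F_att = 5/4·(g−p) = 5/4·(-14,-9) = (-17.5000,-11.2500)
o1: d²=637 > ρ²=18 → inactive
o2: d²=13 ≤ ρ²=18; F_rep = 36·(-2,3)/13² = (-0.4260,0.6391)
F = F_att + ΣF_rep = (-17.9260,-10.6109)
p' = p + 1/20·F = (9.1037,9.4695)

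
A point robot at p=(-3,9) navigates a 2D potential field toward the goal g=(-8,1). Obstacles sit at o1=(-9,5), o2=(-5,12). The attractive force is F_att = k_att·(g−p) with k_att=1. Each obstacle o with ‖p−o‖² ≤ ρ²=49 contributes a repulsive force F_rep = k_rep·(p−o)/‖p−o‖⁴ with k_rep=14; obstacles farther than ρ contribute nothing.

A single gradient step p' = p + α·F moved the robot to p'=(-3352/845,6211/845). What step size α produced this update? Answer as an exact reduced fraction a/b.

α = 1/5

F_att = 1·(g−p) = 1·(-5,-8) = (-5.0000,-8.0000)
o1: d²=52 > ρ²=49 → inactive
o2: d²=13 ≤ ρ²=49; F_rep = 14·(2,-3)/13² = (0.1657,-0.2485)
F = F_att + ΣF_rep = (-4.8343,-8.2485)
Δp = p'−p = (-0.9669,-1.6497); α = Δx/Fx = (-817/845) / (-817/169) = 1/5
check: Δy/Fy = (-1394/845) / (-1394/169) = 1/5 ✓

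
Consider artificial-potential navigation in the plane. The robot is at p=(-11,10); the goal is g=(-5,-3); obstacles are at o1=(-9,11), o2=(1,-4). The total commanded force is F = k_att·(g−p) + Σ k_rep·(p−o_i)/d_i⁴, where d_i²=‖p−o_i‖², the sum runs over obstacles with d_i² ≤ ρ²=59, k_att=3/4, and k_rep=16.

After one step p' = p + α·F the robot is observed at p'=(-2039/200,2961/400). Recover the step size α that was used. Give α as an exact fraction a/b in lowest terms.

F_att = 3/4·(g−p) = 3/4·(6,-13) = (4.5000,-9.7500)
o1: d²=5 ≤ ρ²=59; F_rep = 16·(-2,-1)/5² = (-1.2800,-0.6400)
o2: d²=340 > ρ²=59 → inactive
F = F_att + ΣF_rep = (3.2200,-10.3900)
Δp = p'−p = (0.8050,-2.5975); α = Δx/Fx = (161/200) / (161/50) = 1/4
check: Δy/Fy = (-1039/400) / (-1039/100) = 1/4 ✓

α = 1/4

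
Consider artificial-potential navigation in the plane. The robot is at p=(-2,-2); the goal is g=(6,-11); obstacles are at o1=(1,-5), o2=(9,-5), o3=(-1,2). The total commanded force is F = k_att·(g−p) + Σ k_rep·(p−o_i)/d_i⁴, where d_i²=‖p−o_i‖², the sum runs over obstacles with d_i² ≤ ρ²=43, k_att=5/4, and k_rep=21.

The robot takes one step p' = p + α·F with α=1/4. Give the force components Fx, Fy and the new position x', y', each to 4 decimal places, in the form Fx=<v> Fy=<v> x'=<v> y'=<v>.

Fx=9.7329 Fy=-11.3462 x'=0.4332 y'=-4.8366

F_att = 5/4·(g−p) = 5/4·(8,-9) = (10.0000,-11.2500)
o1: d²=18 ≤ ρ²=43; F_rep = 21·(-3,3)/18² = (-0.1944,0.1944)
o2: d²=130 > ρ²=43 → inactive
o3: d²=17 ≤ ρ²=43; F_rep = 21·(-1,-4)/17² = (-0.0727,-0.2907)
F = F_att + ΣF_rep = (9.7329,-11.3462)
p' = p + 1/4·F = (0.4332,-4.8366)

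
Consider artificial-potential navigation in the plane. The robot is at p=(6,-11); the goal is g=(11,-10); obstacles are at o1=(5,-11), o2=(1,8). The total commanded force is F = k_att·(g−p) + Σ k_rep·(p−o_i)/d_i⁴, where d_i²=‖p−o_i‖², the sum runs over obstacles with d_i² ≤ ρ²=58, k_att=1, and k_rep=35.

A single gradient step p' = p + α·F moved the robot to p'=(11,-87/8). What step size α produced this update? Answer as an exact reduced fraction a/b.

α = 1/8

F_att = 1·(g−p) = 1·(5,1) = (5.0000,1.0000)
o1: d²=1 ≤ ρ²=58; F_rep = 35·(1,0)/1² = (35.0000,0.0000)
o2: d²=386 > ρ²=58 → inactive
F = F_att + ΣF_rep = (40.0000,1.0000)
Δp = p'−p = (5.0000,0.1250); α = Δx/Fx = (5) / (40) = 1/8
check: Δy/Fy = (1/8) / (1) = 1/8 ✓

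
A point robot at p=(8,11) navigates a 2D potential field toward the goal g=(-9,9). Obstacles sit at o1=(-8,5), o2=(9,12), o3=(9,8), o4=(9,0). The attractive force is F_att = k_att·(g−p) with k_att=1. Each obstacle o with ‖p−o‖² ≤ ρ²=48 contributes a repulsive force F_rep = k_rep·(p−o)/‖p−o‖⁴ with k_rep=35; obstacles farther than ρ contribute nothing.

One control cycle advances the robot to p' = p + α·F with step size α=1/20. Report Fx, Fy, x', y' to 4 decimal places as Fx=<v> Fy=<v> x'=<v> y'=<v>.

Fx=-26.1000 Fy=-9.7000 x'=6.6950 y'=10.5150

F_att = 1·(g−p) = 1·(-17,-2) = (-17.0000,-2.0000)
o1: d²=292 > ρ²=48 → inactive
o2: d²=2 ≤ ρ²=48; F_rep = 35·(-1,-1)/2² = (-8.7500,-8.7500)
o3: d²=10 ≤ ρ²=48; F_rep = 35·(-1,3)/10² = (-0.3500,1.0500)
o4: d²=122 > ρ²=48 → inactive
F = F_att + ΣF_rep = (-26.1000,-9.7000)
p' = p + 1/20·F = (6.6950,10.5150)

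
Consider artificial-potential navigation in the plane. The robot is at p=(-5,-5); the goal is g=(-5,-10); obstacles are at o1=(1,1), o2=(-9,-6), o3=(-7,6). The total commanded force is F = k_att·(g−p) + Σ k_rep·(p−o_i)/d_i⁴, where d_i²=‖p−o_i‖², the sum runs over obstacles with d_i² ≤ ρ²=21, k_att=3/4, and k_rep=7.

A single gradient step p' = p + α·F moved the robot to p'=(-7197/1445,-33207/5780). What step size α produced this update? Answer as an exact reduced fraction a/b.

F_att = 3/4·(g−p) = 3/4·(0,-5) = (0.0000,-3.7500)
o1: d²=72 > ρ²=21 → inactive
o2: d²=17 ≤ ρ²=21; F_rep = 7·(4,1)/17² = (0.0969,0.0242)
o3: d²=125 > ρ²=21 → inactive
F = F_att + ΣF_rep = (0.0969,-3.7258)
Δp = p'−p = (0.0194,-0.7452); α = Δx/Fx = (28/1445) / (28/289) = 1/5
check: Δy/Fy = (-4307/5780) / (-4307/1156) = 1/5 ✓

α = 1/5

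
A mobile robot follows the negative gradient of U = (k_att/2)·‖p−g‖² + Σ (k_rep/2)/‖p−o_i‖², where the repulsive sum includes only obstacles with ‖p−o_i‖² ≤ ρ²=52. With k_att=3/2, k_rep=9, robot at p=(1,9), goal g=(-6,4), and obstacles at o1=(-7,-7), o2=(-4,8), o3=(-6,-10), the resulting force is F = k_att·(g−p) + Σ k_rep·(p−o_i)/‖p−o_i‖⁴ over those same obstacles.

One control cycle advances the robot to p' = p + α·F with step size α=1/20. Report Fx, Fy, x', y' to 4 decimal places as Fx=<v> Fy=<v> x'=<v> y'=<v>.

F_att = 3/2·(g−p) = 3/2·(-7,-5) = (-10.5000,-7.5000)
o1: d²=320 > ρ²=52 → inactive
o2: d²=26 ≤ ρ²=52; F_rep = 9·(5,1)/26² = (0.0666,0.0133)
o3: d²=410 > ρ²=52 → inactive
F = F_att + ΣF_rep = (-10.4334,-7.4867)
p' = p + 1/20·F = (0.4783,8.6257)

Fx=-10.4334 Fy=-7.4867 x'=0.4783 y'=8.6257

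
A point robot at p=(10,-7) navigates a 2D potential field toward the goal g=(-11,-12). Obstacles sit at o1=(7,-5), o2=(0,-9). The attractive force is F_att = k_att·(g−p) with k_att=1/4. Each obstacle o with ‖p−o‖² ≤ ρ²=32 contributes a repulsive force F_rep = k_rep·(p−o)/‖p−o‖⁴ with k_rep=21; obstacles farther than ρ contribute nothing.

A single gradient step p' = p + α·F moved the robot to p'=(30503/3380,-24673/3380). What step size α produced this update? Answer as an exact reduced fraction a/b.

F_att = 1/4·(g−p) = 1/4·(-21,-5) = (-5.2500,-1.2500)
o1: d²=13 ≤ ρ²=32; F_rep = 21·(3,-2)/13² = (0.3728,-0.2485)
o2: d²=104 > ρ²=32 → inactive
F = F_att + ΣF_rep = (-4.8772,-1.4985)
Δp = p'−p = (-0.9754,-0.2997); α = Δx/Fx = (-3297/3380) / (-3297/676) = 1/5
check: Δy/Fy = (-1013/3380) / (-1013/676) = 1/5 ✓

α = 1/5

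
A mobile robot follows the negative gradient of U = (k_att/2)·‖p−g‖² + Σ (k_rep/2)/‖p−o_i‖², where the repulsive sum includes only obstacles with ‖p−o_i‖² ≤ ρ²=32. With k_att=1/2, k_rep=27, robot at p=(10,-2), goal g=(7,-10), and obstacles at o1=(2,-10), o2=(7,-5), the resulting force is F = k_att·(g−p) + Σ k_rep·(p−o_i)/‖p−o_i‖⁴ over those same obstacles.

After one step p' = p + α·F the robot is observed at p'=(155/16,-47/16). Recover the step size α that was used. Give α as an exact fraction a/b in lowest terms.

F_att = 1/2·(g−p) = 1/2·(-3,-8) = (-1.5000,-4.0000)
o1: d²=128 > ρ²=32 → inactive
o2: d²=18 ≤ ρ²=32; F_rep = 27·(3,3)/18² = (0.2500,0.2500)
F = F_att + ΣF_rep = (-1.2500,-3.7500)
Δp = p'−p = (-0.3125,-0.9375); α = Δx/Fx = (-5/16) / (-5/4) = 1/4
check: Δy/Fy = (-15/16) / (-15/4) = 1/4 ✓

α = 1/4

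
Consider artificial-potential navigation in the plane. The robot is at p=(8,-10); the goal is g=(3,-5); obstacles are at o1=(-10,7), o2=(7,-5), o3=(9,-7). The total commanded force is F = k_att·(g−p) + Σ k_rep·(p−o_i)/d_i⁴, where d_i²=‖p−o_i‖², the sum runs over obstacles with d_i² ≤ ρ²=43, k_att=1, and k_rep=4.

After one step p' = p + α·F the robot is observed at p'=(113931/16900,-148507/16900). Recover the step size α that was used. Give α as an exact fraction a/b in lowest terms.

F_att = 1·(g−p) = 1·(-5,5) = (-5.0000,5.0000)
o1: d²=613 > ρ²=43 → inactive
o2: d²=26 ≤ ρ²=43; F_rep = 4·(1,-5)/26² = (0.0059,-0.0296)
o3: d²=10 ≤ ρ²=43; F_rep = 4·(-1,-3)/10² = (-0.0400,-0.1200)
F = F_att + ΣF_rep = (-5.0341,4.8504)
Δp = p'−p = (-1.2585,1.2126); α = Δx/Fx = (-21269/16900) / (-21269/4225) = 1/4
check: Δy/Fy = (20493/16900) / (20493/4225) = 1/4 ✓

α = 1/4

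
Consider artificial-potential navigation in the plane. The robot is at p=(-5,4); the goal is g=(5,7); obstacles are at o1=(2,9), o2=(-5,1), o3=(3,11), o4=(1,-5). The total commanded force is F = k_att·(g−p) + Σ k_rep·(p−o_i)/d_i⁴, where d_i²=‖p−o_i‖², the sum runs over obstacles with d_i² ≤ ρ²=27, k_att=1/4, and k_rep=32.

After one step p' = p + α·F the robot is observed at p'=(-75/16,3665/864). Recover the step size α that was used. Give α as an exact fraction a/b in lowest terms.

α = 1/8

F_att = 1/4·(g−p) = 1/4·(10,3) = (2.5000,0.7500)
o1: d²=74 > ρ²=27 → inactive
o2: d²=9 ≤ ρ²=27; F_rep = 32·(0,3)/9² = (0.0000,1.1852)
o3: d²=113 > ρ²=27 → inactive
o4: d²=117 > ρ²=27 → inactive
F = F_att + ΣF_rep = (2.5000,1.9352)
Δp = p'−p = (0.3125,0.2419); α = Δx/Fx = (5/16) / (5/2) = 1/8
check: Δy/Fy = (209/864) / (209/108) = 1/8 ✓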